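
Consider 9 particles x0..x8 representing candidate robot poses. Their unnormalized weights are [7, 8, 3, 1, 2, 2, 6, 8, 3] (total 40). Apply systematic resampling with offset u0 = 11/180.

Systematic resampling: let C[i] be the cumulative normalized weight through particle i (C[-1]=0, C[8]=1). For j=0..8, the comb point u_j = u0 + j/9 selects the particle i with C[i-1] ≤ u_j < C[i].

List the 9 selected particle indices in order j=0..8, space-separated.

0 0 1 2 4 6 7 7 8

C = [7/40, 3/8, 9/20, 19/40, 21/40, 23/40, 29/40, 37/40, 1]
j=0: u_0=11/180 ∈ [0, 7/40) → index 0
j=1: u_1=31/180 ∈ [0, 7/40) → index 0
j=2: u_2=17/60 ∈ [7/40, 3/8) → index 1
j=3: u_3=71/180 ∈ [3/8, 9/20) → index 2
j=4: u_4=91/180 ∈ [19/40, 21/40) → index 4
j=5: u_5=37/60 ∈ [23/40, 29/40) → index 6
j=6: u_6=131/180 ∈ [29/40, 37/40) → index 7
j=7: u_7=151/180 ∈ [29/40, 37/40) → index 7
j=8: u_8=19/20 ∈ [37/40, 1) → index 8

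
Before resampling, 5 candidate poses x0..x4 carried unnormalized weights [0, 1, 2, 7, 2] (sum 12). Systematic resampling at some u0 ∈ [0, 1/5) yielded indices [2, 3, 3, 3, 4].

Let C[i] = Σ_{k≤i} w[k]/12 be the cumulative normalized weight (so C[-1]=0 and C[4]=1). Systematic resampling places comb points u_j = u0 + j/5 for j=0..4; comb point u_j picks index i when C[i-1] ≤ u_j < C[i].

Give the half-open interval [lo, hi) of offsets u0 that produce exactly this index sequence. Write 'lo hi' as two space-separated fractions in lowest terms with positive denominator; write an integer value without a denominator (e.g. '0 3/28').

1/12 1/5

C = [0, 1/12, 1/4, 5/6, 1]
j=0 picked index 2: u0 ∈ [1/12, 1/4)
j=1 picked index 3: u0 ∈ [1/20, 19/30)
j=2 picked index 3: u0 ∈ [-3/20, 13/30)
j=3 picked index 3: u0 ∈ [-7/20, 7/30)
j=4 picked index 4: u0 ∈ [1/30, 1/5)
intersection: [1/12, 1/5)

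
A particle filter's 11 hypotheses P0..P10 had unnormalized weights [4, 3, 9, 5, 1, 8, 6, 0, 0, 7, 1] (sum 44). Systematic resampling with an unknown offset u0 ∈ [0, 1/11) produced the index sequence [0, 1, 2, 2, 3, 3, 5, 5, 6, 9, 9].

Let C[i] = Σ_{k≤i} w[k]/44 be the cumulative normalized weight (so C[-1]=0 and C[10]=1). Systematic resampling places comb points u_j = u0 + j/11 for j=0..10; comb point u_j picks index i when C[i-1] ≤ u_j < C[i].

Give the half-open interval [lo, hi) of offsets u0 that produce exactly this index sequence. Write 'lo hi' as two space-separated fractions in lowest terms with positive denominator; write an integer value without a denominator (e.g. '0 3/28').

C = [1/11, 7/44, 4/11, 21/44, 1/2, 15/22, 9/11, 9/11, 9/11, 43/44, 1]
j=0 picked index 0: u0 ∈ [0, 1/11)
j=1 picked index 1: u0 ∈ [0, 3/44)
j=2 picked index 2: u0 ∈ [-1/44, 2/11)
j=3 picked index 2: u0 ∈ [-5/44, 1/11)
j=4 picked index 3: u0 ∈ [0, 5/44)
j=5 picked index 3: u0 ∈ [-1/11, 1/44)
j=6 picked index 5: u0 ∈ [-1/22, 3/22)
j=7 picked index 5: u0 ∈ [-3/22, 1/22)
j=8 picked index 6: u0 ∈ [-1/22, 1/11)
j=9 picked index 9: u0 ∈ [0, 7/44)
j=10 picked index 9: u0 ∈ [-1/11, 3/44)
intersection: [0, 1/44)

0 1/44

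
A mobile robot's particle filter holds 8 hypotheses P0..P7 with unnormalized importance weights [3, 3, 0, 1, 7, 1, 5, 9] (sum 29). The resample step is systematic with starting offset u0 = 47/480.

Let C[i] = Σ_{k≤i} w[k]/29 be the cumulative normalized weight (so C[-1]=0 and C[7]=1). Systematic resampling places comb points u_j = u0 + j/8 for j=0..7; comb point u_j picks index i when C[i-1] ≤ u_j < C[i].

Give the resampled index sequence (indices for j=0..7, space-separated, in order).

0 3 4 4 6 7 7 7

C = [3/29, 6/29, 6/29, 7/29, 14/29, 15/29, 20/29, 1]
j=0: u_0=47/480 ∈ [0, 3/29) → index 0
j=1: u_1=107/480 ∈ [6/29, 7/29) → index 3
j=2: u_2=167/480 ∈ [7/29, 14/29) → index 4
j=3: u_3=227/480 ∈ [7/29, 14/29) → index 4
j=4: u_4=287/480 ∈ [15/29, 20/29) → index 6
j=5: u_5=347/480 ∈ [20/29, 1) → index 7
j=6: u_6=407/480 ∈ [20/29, 1) → index 7
j=7: u_7=467/480 ∈ [20/29, 1) → index 7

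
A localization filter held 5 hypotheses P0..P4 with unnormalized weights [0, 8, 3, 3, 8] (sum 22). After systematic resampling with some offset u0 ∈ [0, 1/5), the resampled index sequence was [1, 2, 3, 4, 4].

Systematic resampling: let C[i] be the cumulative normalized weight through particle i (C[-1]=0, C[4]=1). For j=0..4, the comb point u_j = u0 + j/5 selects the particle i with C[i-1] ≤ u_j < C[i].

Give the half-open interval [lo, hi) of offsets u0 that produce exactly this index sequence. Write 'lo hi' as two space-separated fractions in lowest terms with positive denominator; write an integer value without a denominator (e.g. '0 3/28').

C = [0, 4/11, 1/2, 7/11, 1]
j=0 picked index 1: u0 ∈ [0, 4/11)
j=1 picked index 2: u0 ∈ [9/55, 3/10)
j=2 picked index 3: u0 ∈ [1/10, 13/55)
j=3 picked index 4: u0 ∈ [2/55, 2/5)
j=4 picked index 4: u0 ∈ [-9/55, 1/5)
intersection: [9/55, 1/5)

9/55 1/5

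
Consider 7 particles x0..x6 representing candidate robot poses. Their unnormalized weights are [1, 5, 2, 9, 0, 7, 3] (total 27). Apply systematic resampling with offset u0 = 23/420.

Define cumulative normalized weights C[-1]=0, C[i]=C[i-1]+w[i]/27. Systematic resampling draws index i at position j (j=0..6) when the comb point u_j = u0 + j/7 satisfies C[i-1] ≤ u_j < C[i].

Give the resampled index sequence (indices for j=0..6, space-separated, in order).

1 1 3 3 3 5 6

C = [1/27, 2/9, 8/27, 17/27, 17/27, 8/9, 1]
j=0: u_0=23/420 ∈ [1/27, 2/9) → index 1
j=1: u_1=83/420 ∈ [1/27, 2/9) → index 1
j=2: u_2=143/420 ∈ [8/27, 17/27) → index 3
j=3: u_3=29/60 ∈ [8/27, 17/27) → index 3
j=4: u_4=263/420 ∈ [8/27, 17/27) → index 3
j=5: u_5=323/420 ∈ [17/27, 8/9) → index 5
j=6: u_6=383/420 ∈ [8/9, 1) → index 6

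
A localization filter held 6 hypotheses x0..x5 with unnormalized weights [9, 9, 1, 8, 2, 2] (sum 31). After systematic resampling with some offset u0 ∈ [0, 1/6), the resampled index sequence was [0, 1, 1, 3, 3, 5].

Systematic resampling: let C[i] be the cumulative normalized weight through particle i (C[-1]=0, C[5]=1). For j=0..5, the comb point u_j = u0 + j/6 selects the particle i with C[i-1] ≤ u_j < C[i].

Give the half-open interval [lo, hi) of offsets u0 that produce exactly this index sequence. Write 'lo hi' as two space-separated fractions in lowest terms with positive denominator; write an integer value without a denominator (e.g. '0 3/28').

23/186 1/6

C = [9/31, 18/31, 19/31, 27/31, 29/31, 1]
j=0 picked index 0: u0 ∈ [0, 9/31)
j=1 picked index 1: u0 ∈ [23/186, 77/186)
j=2 picked index 1: u0 ∈ [-4/93, 23/93)
j=3 picked index 3: u0 ∈ [7/62, 23/62)
j=4 picked index 3: u0 ∈ [-5/93, 19/93)
j=5 picked index 5: u0 ∈ [19/186, 1/6)
intersection: [23/186, 1/6)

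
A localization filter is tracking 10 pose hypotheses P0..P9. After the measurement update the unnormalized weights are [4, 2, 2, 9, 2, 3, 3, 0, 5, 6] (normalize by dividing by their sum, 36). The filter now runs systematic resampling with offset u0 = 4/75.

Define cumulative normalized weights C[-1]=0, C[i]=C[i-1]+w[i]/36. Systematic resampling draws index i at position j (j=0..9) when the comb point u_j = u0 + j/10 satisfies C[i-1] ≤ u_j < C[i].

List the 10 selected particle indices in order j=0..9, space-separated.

0 1 3 3 3 5 6 8 9 9

C = [1/9, 1/6, 2/9, 17/36, 19/36, 11/18, 25/36, 25/36, 5/6, 1]
j=0: u_0=4/75 ∈ [0, 1/9) → index 0
j=1: u_1=23/150 ∈ [1/9, 1/6) → index 1
j=2: u_2=19/75 ∈ [2/9, 17/36) → index 3
j=3: u_3=53/150 ∈ [2/9, 17/36) → index 3
j=4: u_4=34/75 ∈ [2/9, 17/36) → index 3
j=5: u_5=83/150 ∈ [19/36, 11/18) → index 5
j=6: u_6=49/75 ∈ [11/18, 25/36) → index 6
j=7: u_7=113/150 ∈ [25/36, 5/6) → index 8
j=8: u_8=64/75 ∈ [5/6, 1) → index 9
j=9: u_9=143/150 ∈ [5/6, 1) → index 9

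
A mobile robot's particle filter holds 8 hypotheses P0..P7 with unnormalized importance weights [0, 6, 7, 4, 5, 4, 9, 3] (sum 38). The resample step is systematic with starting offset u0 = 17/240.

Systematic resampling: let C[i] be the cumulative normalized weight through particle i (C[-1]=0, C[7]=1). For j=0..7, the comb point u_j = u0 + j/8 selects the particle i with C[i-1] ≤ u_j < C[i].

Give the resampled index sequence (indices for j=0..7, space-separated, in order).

1 2 2 3 4 6 6 7

C = [0, 3/19, 13/38, 17/38, 11/19, 13/19, 35/38, 1]
j=0: u_0=17/240 ∈ [0, 3/19) → index 1
j=1: u_1=47/240 ∈ [3/19, 13/38) → index 2
j=2: u_2=77/240 ∈ [3/19, 13/38) → index 2
j=3: u_3=107/240 ∈ [13/38, 17/38) → index 3
j=4: u_4=137/240 ∈ [17/38, 11/19) → index 4
j=5: u_5=167/240 ∈ [13/19, 35/38) → index 6
j=6: u_6=197/240 ∈ [13/19, 35/38) → index 6
j=7: u_7=227/240 ∈ [35/38, 1) → index 7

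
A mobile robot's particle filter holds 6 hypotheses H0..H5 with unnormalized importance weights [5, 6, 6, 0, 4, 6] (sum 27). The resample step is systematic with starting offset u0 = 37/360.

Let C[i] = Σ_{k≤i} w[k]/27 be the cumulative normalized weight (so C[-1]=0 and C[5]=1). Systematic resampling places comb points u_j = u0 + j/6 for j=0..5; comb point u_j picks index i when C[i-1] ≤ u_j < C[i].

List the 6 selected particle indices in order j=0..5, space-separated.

C = [5/27, 11/27, 17/27, 17/27, 7/9, 1]
j=0: u_0=37/360 ∈ [0, 5/27) → index 0
j=1: u_1=97/360 ∈ [5/27, 11/27) → index 1
j=2: u_2=157/360 ∈ [11/27, 17/27) → index 2
j=3: u_3=217/360 ∈ [11/27, 17/27) → index 2
j=4: u_4=277/360 ∈ [17/27, 7/9) → index 4
j=5: u_5=337/360 ∈ [7/9, 1) → index 5

0 1 2 2 4 5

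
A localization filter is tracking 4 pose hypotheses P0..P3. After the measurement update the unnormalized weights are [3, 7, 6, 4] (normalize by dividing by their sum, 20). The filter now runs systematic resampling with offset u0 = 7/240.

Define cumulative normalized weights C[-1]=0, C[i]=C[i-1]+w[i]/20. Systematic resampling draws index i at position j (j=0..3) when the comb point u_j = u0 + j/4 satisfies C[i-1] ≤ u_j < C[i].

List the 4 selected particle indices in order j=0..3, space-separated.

C = [3/20, 1/2, 4/5, 1]
j=0: u_0=7/240 ∈ [0, 3/20) → index 0
j=1: u_1=67/240 ∈ [3/20, 1/2) → index 1
j=2: u_2=127/240 ∈ [1/2, 4/5) → index 2
j=3: u_3=187/240 ∈ [1/2, 4/5) → index 2

0 1 2 2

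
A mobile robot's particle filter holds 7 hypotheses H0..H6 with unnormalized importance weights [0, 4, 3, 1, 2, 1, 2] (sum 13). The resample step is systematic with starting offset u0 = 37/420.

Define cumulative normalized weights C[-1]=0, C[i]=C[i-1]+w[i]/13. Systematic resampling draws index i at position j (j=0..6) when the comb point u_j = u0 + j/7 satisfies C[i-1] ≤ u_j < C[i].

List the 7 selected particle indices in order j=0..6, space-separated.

C = [0, 4/13, 7/13, 8/13, 10/13, 11/13, 1]
j=0: u_0=37/420 ∈ [0, 4/13) → index 1
j=1: u_1=97/420 ∈ [0, 4/13) → index 1
j=2: u_2=157/420 ∈ [4/13, 7/13) → index 2
j=3: u_3=31/60 ∈ [4/13, 7/13) → index 2
j=4: u_4=277/420 ∈ [8/13, 10/13) → index 4
j=5: u_5=337/420 ∈ [10/13, 11/13) → index 5
j=6: u_6=397/420 ∈ [11/13, 1) → index 6

1 1 2 2 4 5 6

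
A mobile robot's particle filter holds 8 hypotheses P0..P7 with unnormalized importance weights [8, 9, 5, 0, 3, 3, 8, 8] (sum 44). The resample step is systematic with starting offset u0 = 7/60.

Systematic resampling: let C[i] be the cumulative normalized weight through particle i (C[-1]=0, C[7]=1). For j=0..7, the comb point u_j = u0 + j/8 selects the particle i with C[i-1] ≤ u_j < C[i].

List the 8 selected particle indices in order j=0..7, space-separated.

C = [2/11, 17/44, 1/2, 1/2, 25/44, 7/11, 9/11, 1]
j=0: u_0=7/60 ∈ [0, 2/11) → index 0
j=1: u_1=29/120 ∈ [2/11, 17/44) → index 1
j=2: u_2=11/30 ∈ [2/11, 17/44) → index 1
j=3: u_3=59/120 ∈ [17/44, 1/2) → index 2
j=4: u_4=37/60 ∈ [25/44, 7/11) → index 5
j=5: u_5=89/120 ∈ [7/11, 9/11) → index 6
j=6: u_6=13/15 ∈ [9/11, 1) → index 7
j=7: u_7=119/120 ∈ [9/11, 1) → index 7

0 1 1 2 5 6 7 7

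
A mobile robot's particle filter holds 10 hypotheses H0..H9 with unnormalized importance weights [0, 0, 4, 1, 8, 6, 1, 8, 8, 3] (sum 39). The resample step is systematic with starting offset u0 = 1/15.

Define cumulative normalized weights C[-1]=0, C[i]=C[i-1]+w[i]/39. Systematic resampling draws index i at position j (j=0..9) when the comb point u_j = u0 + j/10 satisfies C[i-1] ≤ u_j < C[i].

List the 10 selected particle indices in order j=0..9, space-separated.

2 4 4 5 5 7 7 8 8 9

C = [0, 0, 4/39, 5/39, 1/3, 19/39, 20/39, 28/39, 12/13, 1]
j=0: u_0=1/15 ∈ [0, 4/39) → index 2
j=1: u_1=1/6 ∈ [5/39, 1/3) → index 4
j=2: u_2=4/15 ∈ [5/39, 1/3) → index 4
j=3: u_3=11/30 ∈ [1/3, 19/39) → index 5
j=4: u_4=7/15 ∈ [1/3, 19/39) → index 5
j=5: u_5=17/30 ∈ [20/39, 28/39) → index 7
j=6: u_6=2/3 ∈ [20/39, 28/39) → index 7
j=7: u_7=23/30 ∈ [28/39, 12/13) → index 8
j=8: u_8=13/15 ∈ [28/39, 12/13) → index 8
j=9: u_9=29/30 ∈ [12/13, 1) → index 9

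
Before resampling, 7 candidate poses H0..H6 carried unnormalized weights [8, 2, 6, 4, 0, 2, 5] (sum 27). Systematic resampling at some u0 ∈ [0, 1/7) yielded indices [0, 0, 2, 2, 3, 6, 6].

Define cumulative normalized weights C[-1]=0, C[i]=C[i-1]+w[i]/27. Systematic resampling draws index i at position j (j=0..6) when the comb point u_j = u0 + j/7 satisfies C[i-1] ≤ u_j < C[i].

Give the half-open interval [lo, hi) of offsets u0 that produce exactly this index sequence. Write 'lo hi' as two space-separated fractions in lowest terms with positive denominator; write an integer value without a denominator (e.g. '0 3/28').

19/189 1/7

C = [8/27, 10/27, 16/27, 20/27, 20/27, 22/27, 1]
j=0 picked index 0: u0 ∈ [0, 8/27)
j=1 picked index 0: u0 ∈ [-1/7, 29/189)
j=2 picked index 2: u0 ∈ [16/189, 58/189)
j=3 picked index 2: u0 ∈ [-11/189, 31/189)
j=4 picked index 3: u0 ∈ [4/189, 32/189)
j=5 picked index 6: u0 ∈ [19/189, 2/7)
j=6 picked index 6: u0 ∈ [-8/189, 1/7)
intersection: [19/189, 1/7)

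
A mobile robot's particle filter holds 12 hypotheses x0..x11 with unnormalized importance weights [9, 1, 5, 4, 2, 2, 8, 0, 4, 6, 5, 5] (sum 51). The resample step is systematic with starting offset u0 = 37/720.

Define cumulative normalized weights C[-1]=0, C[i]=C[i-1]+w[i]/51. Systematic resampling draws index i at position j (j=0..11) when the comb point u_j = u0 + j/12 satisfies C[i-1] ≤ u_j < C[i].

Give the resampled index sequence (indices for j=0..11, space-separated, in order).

C = [3/17, 10/51, 5/17, 19/51, 7/17, 23/51, 31/51, 31/51, 35/51, 41/51, 46/51, 1]
j=0: u_0=37/720 ∈ [0, 3/17) → index 0
j=1: u_1=97/720 ∈ [0, 3/17) → index 0
j=2: u_2=157/720 ∈ [10/51, 5/17) → index 2
j=3: u_3=217/720 ∈ [5/17, 19/51) → index 3
j=4: u_4=277/720 ∈ [19/51, 7/17) → index 4
j=5: u_5=337/720 ∈ [23/51, 31/51) → index 6
j=6: u_6=397/720 ∈ [23/51, 31/51) → index 6
j=7: u_7=457/720 ∈ [31/51, 35/51) → index 8
j=8: u_8=517/720 ∈ [35/51, 41/51) → index 9
j=9: u_9=577/720 ∈ [35/51, 41/51) → index 9
j=10: u_10=637/720 ∈ [41/51, 46/51) → index 10
j=11: u_11=697/720 ∈ [46/51, 1) → index 11

0 0 2 3 4 6 6 8 9 9 10 11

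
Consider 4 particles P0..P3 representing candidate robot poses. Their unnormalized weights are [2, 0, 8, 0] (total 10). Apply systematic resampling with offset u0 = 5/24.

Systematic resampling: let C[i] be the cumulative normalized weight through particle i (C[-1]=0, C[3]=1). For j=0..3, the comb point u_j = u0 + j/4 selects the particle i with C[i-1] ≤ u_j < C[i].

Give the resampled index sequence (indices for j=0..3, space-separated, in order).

C = [1/5, 1/5, 1, 1]
j=0: u_0=5/24 ∈ [1/5, 1) → index 2
j=1: u_1=11/24 ∈ [1/5, 1) → index 2
j=2: u_2=17/24 ∈ [1/5, 1) → index 2
j=3: u_3=23/24 ∈ [1/5, 1) → index 2

2 2 2 2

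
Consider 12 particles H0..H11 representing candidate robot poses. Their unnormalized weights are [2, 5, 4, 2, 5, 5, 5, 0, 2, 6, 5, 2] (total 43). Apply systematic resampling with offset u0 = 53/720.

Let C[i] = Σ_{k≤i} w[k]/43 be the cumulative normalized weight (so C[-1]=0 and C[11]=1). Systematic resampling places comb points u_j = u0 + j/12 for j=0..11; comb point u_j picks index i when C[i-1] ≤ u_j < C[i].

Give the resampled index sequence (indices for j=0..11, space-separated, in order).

1 1 2 4 4 5 6 8 9 9 10 11

C = [2/43, 7/43, 11/43, 13/43, 18/43, 23/43, 28/43, 28/43, 30/43, 36/43, 41/43, 1]
j=0: u_0=53/720 ∈ [2/43, 7/43) → index 1
j=1: u_1=113/720 ∈ [2/43, 7/43) → index 1
j=2: u_2=173/720 ∈ [7/43, 11/43) → index 2
j=3: u_3=233/720 ∈ [13/43, 18/43) → index 4
j=4: u_4=293/720 ∈ [13/43, 18/43) → index 4
j=5: u_5=353/720 ∈ [18/43, 23/43) → index 5
j=6: u_6=413/720 ∈ [23/43, 28/43) → index 6
j=7: u_7=473/720 ∈ [28/43, 30/43) → index 8
j=8: u_8=533/720 ∈ [30/43, 36/43) → index 9
j=9: u_9=593/720 ∈ [30/43, 36/43) → index 9
j=10: u_10=653/720 ∈ [36/43, 41/43) → index 10
j=11: u_11=713/720 ∈ [41/43, 1) → index 11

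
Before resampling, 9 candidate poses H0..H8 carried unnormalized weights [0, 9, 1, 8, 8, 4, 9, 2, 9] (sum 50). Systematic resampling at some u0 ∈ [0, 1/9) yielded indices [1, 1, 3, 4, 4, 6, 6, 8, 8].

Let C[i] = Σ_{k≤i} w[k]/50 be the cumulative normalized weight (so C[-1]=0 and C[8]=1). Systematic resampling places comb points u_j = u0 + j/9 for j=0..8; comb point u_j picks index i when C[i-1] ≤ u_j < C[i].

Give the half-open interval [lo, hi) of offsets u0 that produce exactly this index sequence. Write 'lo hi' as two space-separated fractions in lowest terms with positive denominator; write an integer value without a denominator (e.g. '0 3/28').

C = [0, 9/50, 1/5, 9/25, 13/25, 3/5, 39/50, 41/50, 1]
j=0 picked index 1: u0 ∈ [0, 9/50)
j=1 picked index 1: u0 ∈ [-1/9, 31/450)
j=2 picked index 3: u0 ∈ [-1/45, 31/225)
j=3 picked index 4: u0 ∈ [2/75, 14/75)
j=4 picked index 4: u0 ∈ [-19/225, 17/225)
j=5 picked index 6: u0 ∈ [2/45, 101/450)
j=6 picked index 6: u0 ∈ [-1/15, 17/150)
j=7 picked index 8: u0 ∈ [19/450, 2/9)
j=8 picked index 8: u0 ∈ [-31/450, 1/9)
intersection: [2/45, 31/450)

2/45 31/450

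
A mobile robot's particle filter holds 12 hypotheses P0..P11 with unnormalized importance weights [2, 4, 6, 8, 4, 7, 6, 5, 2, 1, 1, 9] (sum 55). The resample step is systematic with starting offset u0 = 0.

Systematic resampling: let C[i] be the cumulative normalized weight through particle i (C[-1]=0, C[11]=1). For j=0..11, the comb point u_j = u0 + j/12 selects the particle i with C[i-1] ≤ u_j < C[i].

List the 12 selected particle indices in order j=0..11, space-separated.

C = [2/55, 6/55, 12/55, 4/11, 24/55, 31/55, 37/55, 42/55, 4/5, 9/11, 46/55, 1]
j=0: u_0=0 ∈ [0, 2/55) → index 0
j=1: u_1=1/12 ∈ [2/55, 6/55) → index 1
j=2: u_2=1/6 ∈ [6/55, 12/55) → index 2
j=3: u_3=1/4 ∈ [12/55, 4/11) → index 3
j=4: u_4=1/3 ∈ [12/55, 4/11) → index 3
j=5: u_5=5/12 ∈ [4/11, 24/55) → index 4
j=6: u_6=1/2 ∈ [24/55, 31/55) → index 5
j=7: u_7=7/12 ∈ [31/55, 37/55) → index 6
j=8: u_8=2/3 ∈ [31/55, 37/55) → index 6
j=9: u_9=3/4 ∈ [37/55, 42/55) → index 7
j=10: u_10=5/6 ∈ [9/11, 46/55) → index 10
j=11: u_11=11/12 ∈ [46/55, 1) → index 11

0 1 2 3 3 4 5 6 6 7 10 11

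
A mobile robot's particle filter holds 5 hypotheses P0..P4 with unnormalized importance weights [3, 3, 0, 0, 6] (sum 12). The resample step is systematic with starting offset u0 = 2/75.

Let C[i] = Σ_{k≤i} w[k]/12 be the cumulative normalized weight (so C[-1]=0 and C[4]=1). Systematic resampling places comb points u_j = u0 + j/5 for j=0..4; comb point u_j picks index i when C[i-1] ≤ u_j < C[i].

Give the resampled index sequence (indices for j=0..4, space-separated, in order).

C = [1/4, 1/2, 1/2, 1/2, 1]
j=0: u_0=2/75 ∈ [0, 1/4) → index 0
j=1: u_1=17/75 ∈ [0, 1/4) → index 0
j=2: u_2=32/75 ∈ [1/4, 1/2) → index 1
j=3: u_3=47/75 ∈ [1/2, 1) → index 4
j=4: u_4=62/75 ∈ [1/2, 1) → index 4

0 0 1 4 4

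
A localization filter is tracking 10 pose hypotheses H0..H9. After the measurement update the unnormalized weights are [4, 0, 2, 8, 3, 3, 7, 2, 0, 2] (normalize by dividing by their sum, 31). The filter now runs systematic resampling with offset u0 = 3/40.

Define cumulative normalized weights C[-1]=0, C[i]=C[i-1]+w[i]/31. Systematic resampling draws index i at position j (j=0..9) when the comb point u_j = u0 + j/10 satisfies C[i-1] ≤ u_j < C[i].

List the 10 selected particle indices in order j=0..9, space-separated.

C = [4/31, 4/31, 6/31, 14/31, 17/31, 20/31, 27/31, 29/31, 29/31, 1]
j=0: u_0=3/40 ∈ [0, 4/31) → index 0
j=1: u_1=7/40 ∈ [4/31, 6/31) → index 2
j=2: u_2=11/40 ∈ [6/31, 14/31) → index 3
j=3: u_3=3/8 ∈ [6/31, 14/31) → index 3
j=4: u_4=19/40 ∈ [14/31, 17/31) → index 4
j=5: u_5=23/40 ∈ [17/31, 20/31) → index 5
j=6: u_6=27/40 ∈ [20/31, 27/31) → index 6
j=7: u_7=31/40 ∈ [20/31, 27/31) → index 6
j=8: u_8=7/8 ∈ [27/31, 29/31) → index 7
j=9: u_9=39/40 ∈ [29/31, 1) → index 9

0 2 3 3 4 5 6 6 7 9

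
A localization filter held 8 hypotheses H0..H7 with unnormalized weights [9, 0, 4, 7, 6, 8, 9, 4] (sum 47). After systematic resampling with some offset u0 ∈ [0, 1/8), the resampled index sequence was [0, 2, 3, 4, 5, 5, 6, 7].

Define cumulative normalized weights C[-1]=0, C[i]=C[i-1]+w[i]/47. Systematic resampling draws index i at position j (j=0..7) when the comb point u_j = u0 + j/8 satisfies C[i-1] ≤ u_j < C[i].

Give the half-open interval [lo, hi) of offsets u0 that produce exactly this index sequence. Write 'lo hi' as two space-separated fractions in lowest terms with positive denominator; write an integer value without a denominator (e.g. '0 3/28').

C = [9/47, 9/47, 13/47, 20/47, 26/47, 34/47, 43/47, 1]
j=0 picked index 0: u0 ∈ [0, 9/47)
j=1 picked index 2: u0 ∈ [25/376, 57/376)
j=2 picked index 3: u0 ∈ [5/188, 33/188)
j=3 picked index 4: u0 ∈ [19/376, 67/376)
j=4 picked index 5: u0 ∈ [5/94, 21/94)
j=5 picked index 5: u0 ∈ [-27/376, 37/376)
j=6 picked index 6: u0 ∈ [-5/188, 31/188)
j=7 picked index 7: u0 ∈ [15/376, 1/8)
intersection: [25/376, 37/376)

25/376 37/376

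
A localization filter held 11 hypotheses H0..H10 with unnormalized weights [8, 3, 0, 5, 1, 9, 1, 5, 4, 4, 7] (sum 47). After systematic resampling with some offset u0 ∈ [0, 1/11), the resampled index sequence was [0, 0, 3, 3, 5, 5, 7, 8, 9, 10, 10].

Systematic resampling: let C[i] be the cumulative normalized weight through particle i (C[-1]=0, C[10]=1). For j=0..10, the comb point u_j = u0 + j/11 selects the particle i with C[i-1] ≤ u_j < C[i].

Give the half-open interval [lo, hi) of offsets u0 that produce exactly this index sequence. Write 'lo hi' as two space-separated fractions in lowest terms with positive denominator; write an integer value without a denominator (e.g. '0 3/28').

C = [8/47, 11/47, 11/47, 16/47, 17/47, 26/47, 27/47, 32/47, 36/47, 40/47, 1]
j=0 picked index 0: u0 ∈ [0, 8/47)
j=1 picked index 0: u0 ∈ [-1/11, 41/517)
j=2 picked index 3: u0 ∈ [27/517, 82/517)
j=3 picked index 3: u0 ∈ [-20/517, 35/517)
j=4 picked index 5: u0 ∈ [-1/517, 98/517)
j=5 picked index 5: u0 ∈ [-48/517, 51/517)
j=6 picked index 7: u0 ∈ [15/517, 70/517)
j=7 picked index 8: u0 ∈ [23/517, 67/517)
j=8 picked index 9: u0 ∈ [20/517, 64/517)
j=9 picked index 10: u0 ∈ [17/517, 2/11)
j=10 picked index 10: u0 ∈ [-30/517, 1/11)
intersection: [27/517, 35/517)

27/517 35/517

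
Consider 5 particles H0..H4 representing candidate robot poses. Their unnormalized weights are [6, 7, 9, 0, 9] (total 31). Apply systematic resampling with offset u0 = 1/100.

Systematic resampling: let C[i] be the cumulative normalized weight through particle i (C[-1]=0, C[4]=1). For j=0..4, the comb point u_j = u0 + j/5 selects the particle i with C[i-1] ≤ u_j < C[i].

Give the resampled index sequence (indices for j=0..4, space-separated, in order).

C = [6/31, 13/31, 22/31, 22/31, 1]
j=0: u_0=1/100 ∈ [0, 6/31) → index 0
j=1: u_1=21/100 ∈ [6/31, 13/31) → index 1
j=2: u_2=41/100 ∈ [6/31, 13/31) → index 1
j=3: u_3=61/100 ∈ [13/31, 22/31) → index 2
j=4: u_4=81/100 ∈ [22/31, 1) → index 4

0 1 1 2 4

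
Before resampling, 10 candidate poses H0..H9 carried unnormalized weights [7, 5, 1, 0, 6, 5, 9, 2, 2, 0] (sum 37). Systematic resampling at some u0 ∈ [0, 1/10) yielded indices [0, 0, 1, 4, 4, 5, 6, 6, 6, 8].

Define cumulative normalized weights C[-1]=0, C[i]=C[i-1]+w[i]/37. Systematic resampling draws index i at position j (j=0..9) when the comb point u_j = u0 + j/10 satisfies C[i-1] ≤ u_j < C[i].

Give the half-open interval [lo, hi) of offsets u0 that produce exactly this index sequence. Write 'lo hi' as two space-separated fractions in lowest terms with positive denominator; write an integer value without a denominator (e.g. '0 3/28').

19/370 33/370

C = [7/37, 12/37, 13/37, 13/37, 19/37, 24/37, 33/37, 35/37, 1, 1]
j=0 picked index 0: u0 ∈ [0, 7/37)
j=1 picked index 0: u0 ∈ [-1/10, 33/370)
j=2 picked index 1: u0 ∈ [-2/185, 23/185)
j=3 picked index 4: u0 ∈ [19/370, 79/370)
j=4 picked index 4: u0 ∈ [-9/185, 21/185)
j=5 picked index 5: u0 ∈ [1/74, 11/74)
j=6 picked index 6: u0 ∈ [9/185, 54/185)
j=7 picked index 6: u0 ∈ [-19/370, 71/370)
j=8 picked index 6: u0 ∈ [-28/185, 17/185)
j=9 picked index 8: u0 ∈ [17/370, 1/10)
intersection: [19/370, 33/370)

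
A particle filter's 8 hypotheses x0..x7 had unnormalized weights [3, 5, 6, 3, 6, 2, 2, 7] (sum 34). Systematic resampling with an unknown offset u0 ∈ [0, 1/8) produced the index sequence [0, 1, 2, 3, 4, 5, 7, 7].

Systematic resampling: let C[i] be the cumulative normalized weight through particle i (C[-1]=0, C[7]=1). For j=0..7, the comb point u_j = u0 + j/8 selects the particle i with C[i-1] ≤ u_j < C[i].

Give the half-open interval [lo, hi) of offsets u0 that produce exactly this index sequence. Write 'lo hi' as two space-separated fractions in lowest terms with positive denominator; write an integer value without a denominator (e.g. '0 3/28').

7/136 3/34

C = [3/34, 4/17, 7/17, 1/2, 23/34, 25/34, 27/34, 1]
j=0 picked index 0: u0 ∈ [0, 3/34)
j=1 picked index 1: u0 ∈ [-5/136, 15/136)
j=2 picked index 2: u0 ∈ [-1/68, 11/68)
j=3 picked index 3: u0 ∈ [5/136, 1/8)
j=4 picked index 4: u0 ∈ [0, 3/17)
j=5 picked index 5: u0 ∈ [7/136, 15/136)
j=6 picked index 7: u0 ∈ [3/68, 1/4)
j=7 picked index 7: u0 ∈ [-11/136, 1/8)
intersection: [7/136, 3/34)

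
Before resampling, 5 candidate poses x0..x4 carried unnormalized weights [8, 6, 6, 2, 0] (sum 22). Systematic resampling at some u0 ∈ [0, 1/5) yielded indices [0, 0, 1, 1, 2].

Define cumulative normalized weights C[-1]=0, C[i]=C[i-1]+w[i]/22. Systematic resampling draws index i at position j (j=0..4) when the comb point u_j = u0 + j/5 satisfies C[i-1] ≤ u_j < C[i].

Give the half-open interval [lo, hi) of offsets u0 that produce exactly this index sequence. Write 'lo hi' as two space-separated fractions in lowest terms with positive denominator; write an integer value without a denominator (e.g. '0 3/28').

0 2/55

C = [4/11, 7/11, 10/11, 1, 1]
j=0 picked index 0: u0 ∈ [0, 4/11)
j=1 picked index 0: u0 ∈ [-1/5, 9/55)
j=2 picked index 1: u0 ∈ [-2/55, 13/55)
j=3 picked index 1: u0 ∈ [-13/55, 2/55)
j=4 picked index 2: u0 ∈ [-9/55, 6/55)
intersection: [0, 2/55)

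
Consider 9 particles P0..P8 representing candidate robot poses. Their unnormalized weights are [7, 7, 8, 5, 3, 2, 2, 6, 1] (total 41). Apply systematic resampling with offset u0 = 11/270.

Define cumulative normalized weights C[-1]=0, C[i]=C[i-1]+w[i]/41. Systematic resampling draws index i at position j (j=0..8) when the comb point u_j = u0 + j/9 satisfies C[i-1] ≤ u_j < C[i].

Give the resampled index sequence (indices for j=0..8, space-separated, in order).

C = [7/41, 14/41, 22/41, 27/41, 30/41, 32/41, 34/41, 40/41, 1]
j=0: u_0=11/270 ∈ [0, 7/41) → index 0
j=1: u_1=41/270 ∈ [0, 7/41) → index 0
j=2: u_2=71/270 ∈ [7/41, 14/41) → index 1
j=3: u_3=101/270 ∈ [14/41, 22/41) → index 2
j=4: u_4=131/270 ∈ [14/41, 22/41) → index 2
j=5: u_5=161/270 ∈ [22/41, 27/41) → index 3
j=6: u_6=191/270 ∈ [27/41, 30/41) → index 4
j=7: u_7=221/270 ∈ [32/41, 34/41) → index 6
j=8: u_8=251/270 ∈ [34/41, 40/41) → index 7

0 0 1 2 2 3 4 6 7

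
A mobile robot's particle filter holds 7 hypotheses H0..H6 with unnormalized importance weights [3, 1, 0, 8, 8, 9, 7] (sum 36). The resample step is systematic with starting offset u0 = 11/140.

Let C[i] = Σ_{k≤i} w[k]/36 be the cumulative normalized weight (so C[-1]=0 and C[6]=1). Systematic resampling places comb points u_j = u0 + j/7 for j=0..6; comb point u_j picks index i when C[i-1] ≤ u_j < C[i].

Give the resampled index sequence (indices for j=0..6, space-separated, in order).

0 3 4 4 5 5 6

C = [1/12, 1/9, 1/9, 1/3, 5/9, 29/36, 1]
j=0: u_0=11/140 ∈ [0, 1/12) → index 0
j=1: u_1=31/140 ∈ [1/9, 1/3) → index 3
j=2: u_2=51/140 ∈ [1/3, 5/9) → index 4
j=3: u_3=71/140 ∈ [1/3, 5/9) → index 4
j=4: u_4=13/20 ∈ [5/9, 29/36) → index 5
j=5: u_5=111/140 ∈ [5/9, 29/36) → index 5
j=6: u_6=131/140 ∈ [29/36, 1) → index 6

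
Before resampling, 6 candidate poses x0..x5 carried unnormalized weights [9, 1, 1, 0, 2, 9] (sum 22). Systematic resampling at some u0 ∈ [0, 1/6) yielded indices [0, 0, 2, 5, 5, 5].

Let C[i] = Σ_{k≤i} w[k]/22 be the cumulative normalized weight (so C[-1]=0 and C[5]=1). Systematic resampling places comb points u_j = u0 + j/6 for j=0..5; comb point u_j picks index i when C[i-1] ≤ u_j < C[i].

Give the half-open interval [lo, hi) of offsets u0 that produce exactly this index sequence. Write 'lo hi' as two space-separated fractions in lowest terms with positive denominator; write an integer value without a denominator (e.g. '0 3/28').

C = [9/22, 5/11, 1/2, 1/2, 13/22, 1]
j=0 picked index 0: u0 ∈ [0, 9/22)
j=1 picked index 0: u0 ∈ [-1/6, 8/33)
j=2 picked index 2: u0 ∈ [4/33, 1/6)
j=3 picked index 5: u0 ∈ [1/11, 1/2)
j=4 picked index 5: u0 ∈ [-5/66, 1/3)
j=5 picked index 5: u0 ∈ [-8/33, 1/6)
intersection: [4/33, 1/6)

4/33 1/6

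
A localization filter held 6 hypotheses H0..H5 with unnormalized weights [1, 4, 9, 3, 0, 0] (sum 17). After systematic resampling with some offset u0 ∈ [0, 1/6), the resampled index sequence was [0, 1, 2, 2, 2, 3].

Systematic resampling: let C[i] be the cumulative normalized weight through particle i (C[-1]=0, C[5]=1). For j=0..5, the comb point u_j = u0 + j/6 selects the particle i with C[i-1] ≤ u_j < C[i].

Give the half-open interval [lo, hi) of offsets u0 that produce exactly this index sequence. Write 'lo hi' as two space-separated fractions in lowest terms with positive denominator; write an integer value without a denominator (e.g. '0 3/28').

0 1/17

C = [1/17, 5/17, 14/17, 1, 1, 1]
j=0 picked index 0: u0 ∈ [0, 1/17)
j=1 picked index 1: u0 ∈ [-11/102, 13/102)
j=2 picked index 2: u0 ∈ [-2/51, 25/51)
j=3 picked index 2: u0 ∈ [-7/34, 11/34)
j=4 picked index 2: u0 ∈ [-19/51, 8/51)
j=5 picked index 3: u0 ∈ [-1/102, 1/6)
intersection: [0, 1/17)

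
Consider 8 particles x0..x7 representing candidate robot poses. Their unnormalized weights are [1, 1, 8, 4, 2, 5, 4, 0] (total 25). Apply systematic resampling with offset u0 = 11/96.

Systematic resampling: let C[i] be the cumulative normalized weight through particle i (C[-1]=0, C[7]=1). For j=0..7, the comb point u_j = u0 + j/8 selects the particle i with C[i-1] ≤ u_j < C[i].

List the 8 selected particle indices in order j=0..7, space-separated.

C = [1/25, 2/25, 2/5, 14/25, 16/25, 21/25, 1, 1]
j=0: u_0=11/96 ∈ [2/25, 2/5) → index 2
j=1: u_1=23/96 ∈ [2/25, 2/5) → index 2
j=2: u_2=35/96 ∈ [2/25, 2/5) → index 2
j=3: u_3=47/96 ∈ [2/5, 14/25) → index 3
j=4: u_4=59/96 ∈ [14/25, 16/25) → index 4
j=5: u_5=71/96 ∈ [16/25, 21/25) → index 5
j=6: u_6=83/96 ∈ [21/25, 1) → index 6
j=7: u_7=95/96 ∈ [21/25, 1) → index 6

2 2 2 3 4 5 6 6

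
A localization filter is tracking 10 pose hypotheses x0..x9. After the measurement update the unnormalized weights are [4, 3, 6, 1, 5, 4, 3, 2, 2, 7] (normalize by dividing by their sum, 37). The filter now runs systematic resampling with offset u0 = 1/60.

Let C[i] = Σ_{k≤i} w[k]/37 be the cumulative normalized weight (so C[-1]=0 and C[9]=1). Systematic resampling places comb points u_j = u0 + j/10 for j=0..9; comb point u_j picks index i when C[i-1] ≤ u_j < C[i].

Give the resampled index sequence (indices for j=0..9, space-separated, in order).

C = [4/37, 7/37, 13/37, 14/37, 19/37, 23/37, 26/37, 28/37, 30/37, 1]
j=0: u_0=1/60 ∈ [0, 4/37) → index 0
j=1: u_1=7/60 ∈ [4/37, 7/37) → index 1
j=2: u_2=13/60 ∈ [7/37, 13/37) → index 2
j=3: u_3=19/60 ∈ [7/37, 13/37) → index 2
j=4: u_4=5/12 ∈ [14/37, 19/37) → index 4
j=5: u_5=31/60 ∈ [19/37, 23/37) → index 5
j=6: u_6=37/60 ∈ [19/37, 23/37) → index 5
j=7: u_7=43/60 ∈ [26/37, 28/37) → index 7
j=8: u_8=49/60 ∈ [30/37, 1) → index 9
j=9: u_9=11/12 ∈ [30/37, 1) → index 9

0 1 2 2 4 5 5 7 9 9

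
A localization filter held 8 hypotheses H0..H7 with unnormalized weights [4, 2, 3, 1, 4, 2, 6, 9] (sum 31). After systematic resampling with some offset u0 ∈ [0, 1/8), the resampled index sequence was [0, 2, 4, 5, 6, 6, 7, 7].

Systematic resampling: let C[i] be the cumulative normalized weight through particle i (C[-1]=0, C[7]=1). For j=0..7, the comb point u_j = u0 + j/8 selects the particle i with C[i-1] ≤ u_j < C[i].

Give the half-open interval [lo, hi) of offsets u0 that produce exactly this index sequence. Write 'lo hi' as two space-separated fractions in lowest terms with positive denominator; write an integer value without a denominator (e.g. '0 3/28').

C = [4/31, 6/31, 9/31, 10/31, 14/31, 16/31, 22/31, 1]
j=0 picked index 0: u0 ∈ [0, 4/31)
j=1 picked index 2: u0 ∈ [17/248, 41/248)
j=2 picked index 4: u0 ∈ [9/124, 25/124)
j=3 picked index 5: u0 ∈ [19/248, 35/248)
j=4 picked index 6: u0 ∈ [1/62, 13/62)
j=5 picked index 6: u0 ∈ [-27/248, 21/248)
j=6 picked index 7: u0 ∈ [-5/124, 1/4)
j=7 picked index 7: u0 ∈ [-41/248, 1/8)
intersection: [19/248, 21/248)

19/248 21/248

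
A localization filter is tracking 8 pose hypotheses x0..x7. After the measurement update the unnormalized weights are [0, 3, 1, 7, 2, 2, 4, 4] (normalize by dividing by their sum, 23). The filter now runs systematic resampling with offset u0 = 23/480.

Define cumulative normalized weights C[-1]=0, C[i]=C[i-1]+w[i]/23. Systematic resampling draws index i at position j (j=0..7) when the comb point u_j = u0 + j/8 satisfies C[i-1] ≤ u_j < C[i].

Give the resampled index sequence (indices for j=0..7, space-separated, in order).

1 2 3 3 4 6 6 7

C = [0, 3/23, 4/23, 11/23, 13/23, 15/23, 19/23, 1]
j=0: u_0=23/480 ∈ [0, 3/23) → index 1
j=1: u_1=83/480 ∈ [3/23, 4/23) → index 2
j=2: u_2=143/480 ∈ [4/23, 11/23) → index 3
j=3: u_3=203/480 ∈ [4/23, 11/23) → index 3
j=4: u_4=263/480 ∈ [11/23, 13/23) → index 4
j=5: u_5=323/480 ∈ [15/23, 19/23) → index 6
j=6: u_6=383/480 ∈ [15/23, 19/23) → index 6
j=7: u_7=443/480 ∈ [19/23, 1) → index 7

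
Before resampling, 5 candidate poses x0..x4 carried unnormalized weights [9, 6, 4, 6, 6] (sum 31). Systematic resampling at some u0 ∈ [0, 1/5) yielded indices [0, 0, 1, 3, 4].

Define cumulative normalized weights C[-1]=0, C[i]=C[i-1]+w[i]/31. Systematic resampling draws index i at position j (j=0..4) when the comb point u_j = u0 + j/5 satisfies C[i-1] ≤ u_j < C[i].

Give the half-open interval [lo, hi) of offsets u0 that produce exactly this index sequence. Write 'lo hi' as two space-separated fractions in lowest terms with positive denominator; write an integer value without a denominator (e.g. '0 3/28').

2/155 13/155

C = [9/31, 15/31, 19/31, 25/31, 1]
j=0 picked index 0: u0 ∈ [0, 9/31)
j=1 picked index 0: u0 ∈ [-1/5, 14/155)
j=2 picked index 1: u0 ∈ [-17/155, 13/155)
j=3 picked index 3: u0 ∈ [2/155, 32/155)
j=4 picked index 4: u0 ∈ [1/155, 1/5)
intersection: [2/155, 13/155)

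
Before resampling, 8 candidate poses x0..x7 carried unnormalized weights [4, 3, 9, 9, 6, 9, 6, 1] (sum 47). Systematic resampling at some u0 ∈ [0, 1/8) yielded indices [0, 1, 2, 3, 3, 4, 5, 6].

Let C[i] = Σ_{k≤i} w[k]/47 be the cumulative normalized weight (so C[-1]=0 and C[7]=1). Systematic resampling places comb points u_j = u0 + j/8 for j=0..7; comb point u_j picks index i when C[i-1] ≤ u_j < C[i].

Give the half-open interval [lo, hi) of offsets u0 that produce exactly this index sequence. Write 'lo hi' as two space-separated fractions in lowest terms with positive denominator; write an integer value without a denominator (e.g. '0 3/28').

C = [4/47, 7/47, 16/47, 25/47, 31/47, 40/47, 46/47, 1]
j=0 picked index 0: u0 ∈ [0, 4/47)
j=1 picked index 1: u0 ∈ [-15/376, 9/376)
j=2 picked index 2: u0 ∈ [-19/188, 17/188)
j=3 picked index 3: u0 ∈ [-13/376, 59/376)
j=4 picked index 3: u0 ∈ [-15/94, 3/94)
j=5 picked index 4: u0 ∈ [-35/376, 13/376)
j=6 picked index 5: u0 ∈ [-17/188, 19/188)
j=7 picked index 6: u0 ∈ [-9/376, 39/376)
intersection: [0, 9/376)

0 9/376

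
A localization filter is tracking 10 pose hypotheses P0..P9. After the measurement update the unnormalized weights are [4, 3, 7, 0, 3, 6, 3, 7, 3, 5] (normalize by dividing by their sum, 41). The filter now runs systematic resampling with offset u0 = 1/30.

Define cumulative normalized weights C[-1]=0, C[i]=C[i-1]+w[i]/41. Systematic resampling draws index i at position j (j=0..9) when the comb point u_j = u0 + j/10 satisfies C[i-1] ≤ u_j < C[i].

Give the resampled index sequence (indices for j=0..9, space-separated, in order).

C = [4/41, 7/41, 14/41, 14/41, 17/41, 23/41, 26/41, 33/41, 36/41, 1]
j=0: u_0=1/30 ∈ [0, 4/41) → index 0
j=1: u_1=2/15 ∈ [4/41, 7/41) → index 1
j=2: u_2=7/30 ∈ [7/41, 14/41) → index 2
j=3: u_3=1/3 ∈ [7/41, 14/41) → index 2
j=4: u_4=13/30 ∈ [17/41, 23/41) → index 5
j=5: u_5=8/15 ∈ [17/41, 23/41) → index 5
j=6: u_6=19/30 ∈ [23/41, 26/41) → index 6
j=7: u_7=11/15 ∈ [26/41, 33/41) → index 7
j=8: u_8=5/6 ∈ [33/41, 36/41) → index 8
j=9: u_9=14/15 ∈ [36/41, 1) → index 9

0 1 2 2 5 5 6 7 8 9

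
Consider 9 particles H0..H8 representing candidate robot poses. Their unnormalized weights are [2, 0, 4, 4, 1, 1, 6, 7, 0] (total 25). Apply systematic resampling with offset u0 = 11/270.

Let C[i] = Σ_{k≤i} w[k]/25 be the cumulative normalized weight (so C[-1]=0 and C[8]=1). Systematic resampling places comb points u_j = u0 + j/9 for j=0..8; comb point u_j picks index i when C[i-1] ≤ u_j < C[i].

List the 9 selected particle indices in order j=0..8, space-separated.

C = [2/25, 2/25, 6/25, 2/5, 11/25, 12/25, 18/25, 1, 1]
j=0: u_0=11/270 ∈ [0, 2/25) → index 0
j=1: u_1=41/270 ∈ [2/25, 6/25) → index 2
j=2: u_2=71/270 ∈ [6/25, 2/5) → index 3
j=3: u_3=101/270 ∈ [6/25, 2/5) → index 3
j=4: u_4=131/270 ∈ [12/25, 18/25) → index 6
j=5: u_5=161/270 ∈ [12/25, 18/25) → index 6
j=6: u_6=191/270 ∈ [12/25, 18/25) → index 6
j=7: u_7=221/270 ∈ [18/25, 1) → index 7
j=8: u_8=251/270 ∈ [18/25, 1) → index 7

0 2 3 3 6 6 6 7 7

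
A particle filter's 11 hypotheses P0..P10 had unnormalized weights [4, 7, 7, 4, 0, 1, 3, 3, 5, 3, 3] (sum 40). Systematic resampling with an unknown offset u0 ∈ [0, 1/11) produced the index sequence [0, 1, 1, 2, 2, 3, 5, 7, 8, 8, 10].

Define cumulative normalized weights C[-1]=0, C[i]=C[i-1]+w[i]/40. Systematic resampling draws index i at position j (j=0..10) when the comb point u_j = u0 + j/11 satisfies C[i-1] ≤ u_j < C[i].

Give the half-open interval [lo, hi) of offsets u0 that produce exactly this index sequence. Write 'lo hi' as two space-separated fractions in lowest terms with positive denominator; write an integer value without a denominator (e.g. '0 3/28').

C = [1/10, 11/40, 9/20, 11/20, 11/20, 23/40, 13/20, 29/40, 17/20, 37/40, 1]
j=0 picked index 0: u0 ∈ [0, 1/10)
j=1 picked index 1: u0 ∈ [1/110, 81/440)
j=2 picked index 1: u0 ∈ [-9/110, 41/440)
j=3 picked index 2: u0 ∈ [1/440, 39/220)
j=4 picked index 2: u0 ∈ [-39/440, 19/220)
j=5 picked index 3: u0 ∈ [-1/220, 21/220)
j=6 picked index 5: u0 ∈ [1/220, 13/440)
j=7 picked index 7: u0 ∈ [3/220, 39/440)
j=8 picked index 8: u0 ∈ [-1/440, 27/220)
j=9 picked index 8: u0 ∈ [-41/440, 7/220)
j=10 picked index 10: u0 ∈ [7/440, 1/11)
intersection: [7/440, 13/440)

7/440 13/440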